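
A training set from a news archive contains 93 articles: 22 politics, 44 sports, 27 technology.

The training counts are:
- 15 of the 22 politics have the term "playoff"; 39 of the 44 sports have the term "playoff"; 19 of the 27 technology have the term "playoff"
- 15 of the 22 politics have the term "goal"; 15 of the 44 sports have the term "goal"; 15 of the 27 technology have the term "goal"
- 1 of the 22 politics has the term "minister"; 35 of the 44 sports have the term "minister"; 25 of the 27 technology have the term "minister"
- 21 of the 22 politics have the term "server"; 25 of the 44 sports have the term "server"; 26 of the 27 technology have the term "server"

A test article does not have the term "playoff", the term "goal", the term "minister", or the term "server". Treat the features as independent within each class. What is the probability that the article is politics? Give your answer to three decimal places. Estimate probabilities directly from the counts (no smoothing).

politics: (22/93) × (7/22) × (7/22) × (21/22) × (1/22) ≈ 0.00103912
sports: (44/93) × (5/44) × (29/44) × (9/44) × (19/44) ≈ 0.00312985
technology: (27/93) × (8/27) × (12/27) × (2/27) × (1/27) ≈ 0.000104888
P(politics | x) = 0.00103912 / 0.004273858 ≈ 0.243

0.243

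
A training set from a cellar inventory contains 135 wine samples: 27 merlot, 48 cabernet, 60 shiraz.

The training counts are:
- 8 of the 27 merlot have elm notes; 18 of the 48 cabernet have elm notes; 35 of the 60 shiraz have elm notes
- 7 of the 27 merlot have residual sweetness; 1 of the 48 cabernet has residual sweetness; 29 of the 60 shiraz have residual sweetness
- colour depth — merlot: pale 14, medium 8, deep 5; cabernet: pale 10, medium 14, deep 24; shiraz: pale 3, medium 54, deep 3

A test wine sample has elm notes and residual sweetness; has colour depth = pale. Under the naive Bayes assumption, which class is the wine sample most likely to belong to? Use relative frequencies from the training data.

merlot: (27/135) × (8/27) × (7/27) × (14/27) ≈ 0.00796627
cabernet: (48/135) × (18/48) × (1/48) × (10/48) ≈ 0.000578704
shiraz: (60/135) × (35/60) × (29/60) × (3/60) ≈ 0.00626543
Highest score → merlot.

merlot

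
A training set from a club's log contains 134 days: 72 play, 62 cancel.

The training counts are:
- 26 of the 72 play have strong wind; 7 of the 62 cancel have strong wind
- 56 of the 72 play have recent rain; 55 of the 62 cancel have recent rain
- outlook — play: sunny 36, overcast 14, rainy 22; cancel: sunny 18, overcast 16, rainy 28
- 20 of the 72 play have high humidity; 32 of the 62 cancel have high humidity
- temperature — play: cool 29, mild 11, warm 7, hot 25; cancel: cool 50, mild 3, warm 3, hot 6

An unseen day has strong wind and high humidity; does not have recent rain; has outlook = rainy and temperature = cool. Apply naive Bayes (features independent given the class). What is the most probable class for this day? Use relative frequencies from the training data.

play: (72/134) × (26/72) × (16/72) × (22/72) × (20/72) × (29/72) ≈ 0.00147404
cancel: (62/134) × (7/62) × (7/62) × (28/62) × (32/62) × (50/62) ≈ 0.00110867
Highest score → play.

play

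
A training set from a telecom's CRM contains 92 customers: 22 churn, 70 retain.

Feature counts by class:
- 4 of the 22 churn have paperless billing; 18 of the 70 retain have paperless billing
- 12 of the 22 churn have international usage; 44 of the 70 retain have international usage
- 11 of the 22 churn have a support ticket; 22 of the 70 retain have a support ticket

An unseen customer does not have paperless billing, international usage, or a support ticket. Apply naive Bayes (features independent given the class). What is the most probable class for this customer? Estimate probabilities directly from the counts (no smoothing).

churn: (22/92) × (18/22) × (10/22) × (11/22) ≈ 0.0444664
retain: (70/92) × (52/70) × (26/70) × (48/70) ≈ 0.143957
Highest score → retain.

retain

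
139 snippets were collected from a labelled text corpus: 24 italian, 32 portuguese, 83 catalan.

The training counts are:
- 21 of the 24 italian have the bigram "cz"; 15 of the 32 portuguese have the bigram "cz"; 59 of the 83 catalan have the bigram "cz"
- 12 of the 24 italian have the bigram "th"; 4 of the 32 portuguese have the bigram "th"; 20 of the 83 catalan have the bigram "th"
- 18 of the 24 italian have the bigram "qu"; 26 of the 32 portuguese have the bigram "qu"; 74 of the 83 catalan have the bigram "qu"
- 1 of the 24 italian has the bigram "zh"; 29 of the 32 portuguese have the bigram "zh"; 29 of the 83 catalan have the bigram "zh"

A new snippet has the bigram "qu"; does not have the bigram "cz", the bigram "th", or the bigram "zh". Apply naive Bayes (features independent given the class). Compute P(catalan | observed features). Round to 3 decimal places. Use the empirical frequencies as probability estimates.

italian: (24/139) × (3/24) × (12/24) × (18/24) × (23/24) ≈ 0.00775629
portuguese: (32/139) × (17/32) × (28/32) × (26/32) × (3/32) ≈ 0.00815149
catalan: (83/139) × (24/83) × (63/83) × (74/83) × (54/83) ≈ 0.0760201
P(catalan | x) = 0.0760201 / 0.09192788 ≈ 0.827

0.827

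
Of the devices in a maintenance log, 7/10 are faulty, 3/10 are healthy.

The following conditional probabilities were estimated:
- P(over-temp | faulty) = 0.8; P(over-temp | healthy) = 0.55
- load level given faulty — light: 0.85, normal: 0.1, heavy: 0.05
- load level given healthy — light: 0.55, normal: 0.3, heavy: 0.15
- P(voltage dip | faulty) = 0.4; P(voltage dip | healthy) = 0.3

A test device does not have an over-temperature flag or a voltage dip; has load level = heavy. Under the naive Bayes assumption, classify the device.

faulty: 0.7 × (1−0.8) × 0.05 × (1−0.4) = 0.0042
healthy: 0.3 × (1−0.55) × 0.15 × (1−0.3) = 0.014175
Highest score → healthy.

healthy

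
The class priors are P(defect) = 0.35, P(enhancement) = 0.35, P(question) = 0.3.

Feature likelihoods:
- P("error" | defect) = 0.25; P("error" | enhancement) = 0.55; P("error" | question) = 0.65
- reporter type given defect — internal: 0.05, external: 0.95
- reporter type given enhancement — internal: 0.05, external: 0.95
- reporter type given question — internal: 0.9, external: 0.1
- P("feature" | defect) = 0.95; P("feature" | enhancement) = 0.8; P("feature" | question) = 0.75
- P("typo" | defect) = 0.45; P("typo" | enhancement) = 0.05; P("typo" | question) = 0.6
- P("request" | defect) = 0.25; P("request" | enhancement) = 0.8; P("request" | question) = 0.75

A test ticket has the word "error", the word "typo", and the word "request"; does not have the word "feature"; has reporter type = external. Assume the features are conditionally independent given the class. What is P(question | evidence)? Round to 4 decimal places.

defect: 0.35 × 0.25 × 0.95 × (1−0.95) × 0.45 × 0.25 = 0.000467578125
enhancement: 0.35 × 0.55 × 0.95 × (1−0.8) × 0.05 × 0.8 = 0.001463
question: 0.3 × 0.65 × 0.1 × (1−0.75) × 0.6 × 0.75 = 0.00219375
P(question | x) = 0.00219375 / 0.004124328125 ≈ 0.5319

0.5319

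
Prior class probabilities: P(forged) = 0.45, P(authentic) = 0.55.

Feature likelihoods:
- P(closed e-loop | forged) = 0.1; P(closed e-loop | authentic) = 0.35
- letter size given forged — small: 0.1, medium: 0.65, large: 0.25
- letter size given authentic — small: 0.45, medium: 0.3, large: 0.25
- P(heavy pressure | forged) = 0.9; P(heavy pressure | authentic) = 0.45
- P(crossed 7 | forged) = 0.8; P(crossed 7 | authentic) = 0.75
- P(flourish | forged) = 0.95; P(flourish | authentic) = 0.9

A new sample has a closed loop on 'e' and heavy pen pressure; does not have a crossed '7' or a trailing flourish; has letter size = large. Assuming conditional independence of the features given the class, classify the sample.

forged: 0.45 × 0.1 × 0.25 × 0.9 × (1−0.8) × (1−0.95) = 0.00010125
authentic: 0.55 × 0.35 × 0.25 × 0.45 × (1−0.75) × (1−0.9) = 0.00054140625
Highest score → authentic.

authentic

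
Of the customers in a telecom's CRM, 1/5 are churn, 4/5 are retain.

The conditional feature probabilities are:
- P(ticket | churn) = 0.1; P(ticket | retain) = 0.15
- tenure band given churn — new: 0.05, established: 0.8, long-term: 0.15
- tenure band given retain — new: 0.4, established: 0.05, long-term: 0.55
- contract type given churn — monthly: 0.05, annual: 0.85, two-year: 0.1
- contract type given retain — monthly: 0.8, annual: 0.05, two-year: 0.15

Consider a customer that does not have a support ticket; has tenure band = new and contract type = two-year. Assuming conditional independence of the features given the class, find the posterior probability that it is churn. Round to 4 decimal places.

0.0216

churn: 0.2 × (1−0.1) × 0.05 × 0.1 = 0.0009
retain: 0.8 × (1−0.15) × 0.4 × 0.15 = 0.0408
P(churn | x) = 0.0009 / 0.0417 ≈ 0.0216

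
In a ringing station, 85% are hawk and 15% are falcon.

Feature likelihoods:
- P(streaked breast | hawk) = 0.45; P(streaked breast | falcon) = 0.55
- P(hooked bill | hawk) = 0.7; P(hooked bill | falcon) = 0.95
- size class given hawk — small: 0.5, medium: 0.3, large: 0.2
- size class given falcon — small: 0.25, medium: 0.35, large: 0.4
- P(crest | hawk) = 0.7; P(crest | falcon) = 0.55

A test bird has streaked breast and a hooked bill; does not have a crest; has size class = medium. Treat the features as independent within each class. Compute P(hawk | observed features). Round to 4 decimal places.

0.6613

hawk: 0.85 × 0.45 × 0.7 × 0.3 × (1−0.7) = 0.0240975
falcon: 0.15 × 0.55 × 0.95 × 0.35 × (1−0.55) = 0.0123440625
P(hawk | x) = 0.0240975 / 0.0364415625 ≈ 0.6613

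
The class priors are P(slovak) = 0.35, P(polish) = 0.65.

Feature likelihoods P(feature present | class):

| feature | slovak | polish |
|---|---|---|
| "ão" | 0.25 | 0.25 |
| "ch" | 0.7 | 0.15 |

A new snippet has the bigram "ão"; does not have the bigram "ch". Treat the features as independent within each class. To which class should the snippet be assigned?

polish

slovak: 0.35 × 0.25 × (1−0.7) = 0.02625
polish: 0.65 × 0.25 × (1−0.15) = 0.138125
Highest score → polish.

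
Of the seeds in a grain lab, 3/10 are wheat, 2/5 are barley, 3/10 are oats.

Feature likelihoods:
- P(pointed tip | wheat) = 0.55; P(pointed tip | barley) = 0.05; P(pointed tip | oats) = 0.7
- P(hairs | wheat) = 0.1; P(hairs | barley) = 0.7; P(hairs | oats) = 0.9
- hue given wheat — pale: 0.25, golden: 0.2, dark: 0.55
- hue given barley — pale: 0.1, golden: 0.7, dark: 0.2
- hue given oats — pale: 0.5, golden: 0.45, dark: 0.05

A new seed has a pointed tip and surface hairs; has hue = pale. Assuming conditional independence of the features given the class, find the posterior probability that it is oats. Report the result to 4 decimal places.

wheat: 0.3 × 0.55 × 0.1 × 0.25 = 0.004125
barley: 0.4 × 0.05 × 0.7 × 0.1 = 0.0014
oats: 0.3 × 0.7 × 0.9 × 0.5 = 0.0945
P(oats | x) = 0.0945 / 0.100025 ≈ 0.9448

0.9448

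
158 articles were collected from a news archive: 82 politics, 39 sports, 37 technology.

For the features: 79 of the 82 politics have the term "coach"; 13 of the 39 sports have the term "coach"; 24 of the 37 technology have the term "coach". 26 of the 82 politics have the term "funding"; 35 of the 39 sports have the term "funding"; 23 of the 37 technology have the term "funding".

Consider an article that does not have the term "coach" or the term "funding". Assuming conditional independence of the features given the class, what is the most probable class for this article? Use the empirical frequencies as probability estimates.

politics: (82/158) × (3/82) × (56/82) ≈ 0.012967
sports: (39/158) × (26/39) × (4/39) ≈ 0.0168776
technology: (37/158) × (13/37) × (14/37) ≈ 0.0311324
Highest score → technology.

technology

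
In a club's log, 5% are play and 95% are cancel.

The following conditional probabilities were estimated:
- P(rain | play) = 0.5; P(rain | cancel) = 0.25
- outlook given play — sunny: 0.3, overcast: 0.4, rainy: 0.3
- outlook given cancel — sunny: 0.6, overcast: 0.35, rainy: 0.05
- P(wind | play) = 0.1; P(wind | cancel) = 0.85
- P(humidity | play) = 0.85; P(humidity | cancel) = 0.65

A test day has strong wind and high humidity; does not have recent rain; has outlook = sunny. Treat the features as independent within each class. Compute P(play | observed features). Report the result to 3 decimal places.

0.003

play: 0.05 × (1−0.5) × 0.3 × 0.1 × 0.85 = 0.0006375
cancel: 0.95 × (1−0.25) × 0.6 × 0.85 × 0.65 = 0.23619375
P(play | x) = 0.0006375 / 0.23683125 ≈ 0.003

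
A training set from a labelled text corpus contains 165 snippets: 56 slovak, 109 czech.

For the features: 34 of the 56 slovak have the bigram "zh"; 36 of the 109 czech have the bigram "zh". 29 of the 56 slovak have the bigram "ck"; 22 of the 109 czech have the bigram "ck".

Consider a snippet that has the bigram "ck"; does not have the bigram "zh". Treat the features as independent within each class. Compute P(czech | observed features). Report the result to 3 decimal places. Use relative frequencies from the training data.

slovak: (56/165) × (22/56) × (29/56) ≈ 0.0690476
czech: (109/165) × (73/109) × (22/109) ≈ 0.0892966
P(czech | x) = 0.0892966 / 0.1583442 ≈ 0.564

0.564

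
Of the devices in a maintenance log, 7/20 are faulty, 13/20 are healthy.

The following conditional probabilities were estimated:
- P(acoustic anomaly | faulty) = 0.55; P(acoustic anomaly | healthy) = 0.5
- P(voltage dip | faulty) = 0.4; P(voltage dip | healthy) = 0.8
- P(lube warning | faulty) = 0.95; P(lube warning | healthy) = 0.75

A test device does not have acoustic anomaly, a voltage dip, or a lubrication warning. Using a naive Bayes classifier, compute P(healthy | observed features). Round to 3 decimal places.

faulty: 0.35 × (1−0.55) × (1−0.4) × (1−0.95) = 0.004725
healthy: 0.65 × (1−0.5) × (1−0.8) × (1−0.75) = 0.01625
P(healthy | x) = 0.01625 / 0.020975 ≈ 0.775

0.775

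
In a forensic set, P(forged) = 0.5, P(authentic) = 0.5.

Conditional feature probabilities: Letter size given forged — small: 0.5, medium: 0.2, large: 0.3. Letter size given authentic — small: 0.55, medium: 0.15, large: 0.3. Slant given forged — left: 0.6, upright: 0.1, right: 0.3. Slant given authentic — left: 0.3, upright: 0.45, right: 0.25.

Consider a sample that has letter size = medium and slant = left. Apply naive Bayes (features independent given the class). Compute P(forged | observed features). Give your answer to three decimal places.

0.727

forged: 0.5 × 0.2 × 0.6 = 0.06
authentic: 0.5 × 0.15 × 0.3 = 0.0225
P(forged | x) = 0.06 / 0.0825 ≈ 0.727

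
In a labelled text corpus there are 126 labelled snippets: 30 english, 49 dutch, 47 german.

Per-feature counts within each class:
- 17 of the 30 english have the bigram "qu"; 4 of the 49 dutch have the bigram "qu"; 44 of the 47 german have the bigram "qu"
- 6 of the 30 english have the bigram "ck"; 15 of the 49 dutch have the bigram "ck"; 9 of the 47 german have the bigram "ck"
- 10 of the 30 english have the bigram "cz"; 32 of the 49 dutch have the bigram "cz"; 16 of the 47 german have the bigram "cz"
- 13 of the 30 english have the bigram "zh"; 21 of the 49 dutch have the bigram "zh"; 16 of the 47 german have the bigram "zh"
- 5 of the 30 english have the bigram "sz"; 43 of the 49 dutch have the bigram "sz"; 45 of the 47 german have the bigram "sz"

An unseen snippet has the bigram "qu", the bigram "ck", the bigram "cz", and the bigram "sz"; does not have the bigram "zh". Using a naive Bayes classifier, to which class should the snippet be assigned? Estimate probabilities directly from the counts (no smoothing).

german

english: (30/126) × (17/30) × (6/30) × (10/30) × (17/30) × (5/30) ≈ 0.0008495
dutch: (49/126) × (4/49) × (15/49) × (32/49) × (28/49) × (43/49) ≈ 0.00318253
german: (47/126) × (44/47) × (9/47) × (16/47) × (31/47) × (45/47) ≈ 0.0143756
Highest score → german.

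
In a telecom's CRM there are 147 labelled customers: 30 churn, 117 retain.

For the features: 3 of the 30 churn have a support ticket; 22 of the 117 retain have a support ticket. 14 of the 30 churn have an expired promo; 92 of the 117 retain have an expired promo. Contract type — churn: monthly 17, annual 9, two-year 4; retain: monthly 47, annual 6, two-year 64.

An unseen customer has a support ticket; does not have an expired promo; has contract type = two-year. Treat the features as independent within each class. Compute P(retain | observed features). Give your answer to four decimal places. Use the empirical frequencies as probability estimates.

churn: (30/147) × (3/30) × (16/30) × (4/30) ≈ 0.00145125
retain: (117/147) × (22/117) × (25/117) × (64/117) ≈ 0.0174926
P(retain | x) = 0.0174926 / 0.01894385 ≈ 0.9234

0.9234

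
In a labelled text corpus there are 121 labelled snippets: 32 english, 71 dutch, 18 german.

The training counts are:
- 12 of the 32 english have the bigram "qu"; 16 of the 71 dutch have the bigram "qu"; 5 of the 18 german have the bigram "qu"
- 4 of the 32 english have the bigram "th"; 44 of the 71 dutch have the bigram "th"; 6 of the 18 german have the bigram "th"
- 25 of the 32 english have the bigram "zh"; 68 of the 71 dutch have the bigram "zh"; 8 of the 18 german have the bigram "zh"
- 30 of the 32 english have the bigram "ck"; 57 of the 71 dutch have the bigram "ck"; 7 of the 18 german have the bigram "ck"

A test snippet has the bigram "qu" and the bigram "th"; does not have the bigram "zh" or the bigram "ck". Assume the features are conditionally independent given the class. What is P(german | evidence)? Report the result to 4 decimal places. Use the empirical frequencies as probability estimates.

0.8459

english: (32/121) × (12/32) × (4/32) × (7/32) × (2/32) ≈ 0.000169486
dutch: (71/121) × (16/71) × (44/71) × (3/71) × (14/71) ≈ 0.00068275
german: (18/121) × (5/18) × (6/18) × (10/18) × (11/18) ≈ 0.00467639
P(german | x) = 0.00467639 / 0.005528626 ≈ 0.8459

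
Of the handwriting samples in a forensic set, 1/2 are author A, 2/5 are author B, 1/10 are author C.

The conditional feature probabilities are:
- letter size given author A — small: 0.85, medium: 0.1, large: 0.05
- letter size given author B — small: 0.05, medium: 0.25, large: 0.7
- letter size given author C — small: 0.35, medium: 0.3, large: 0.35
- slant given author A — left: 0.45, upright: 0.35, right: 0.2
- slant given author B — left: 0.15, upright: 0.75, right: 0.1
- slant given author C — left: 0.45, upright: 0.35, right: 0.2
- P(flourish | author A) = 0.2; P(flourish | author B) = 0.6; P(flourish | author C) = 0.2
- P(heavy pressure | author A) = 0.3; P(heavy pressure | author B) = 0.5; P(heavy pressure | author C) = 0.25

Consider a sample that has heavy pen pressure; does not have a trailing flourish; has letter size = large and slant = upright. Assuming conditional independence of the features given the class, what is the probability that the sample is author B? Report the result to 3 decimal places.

0.902

author A: 0.5 × 0.05 × 0.35 × (1−0.2) × 0.3 = 0.0021
author B: 0.4 × 0.7 × 0.75 × (1−0.6) × 0.5 = 0.042
author C: 0.1 × 0.35 × 0.35 × (1−0.2) × 0.25 = 0.00245
P(author B | x) = 0.042 / 0.04655 ≈ 0.902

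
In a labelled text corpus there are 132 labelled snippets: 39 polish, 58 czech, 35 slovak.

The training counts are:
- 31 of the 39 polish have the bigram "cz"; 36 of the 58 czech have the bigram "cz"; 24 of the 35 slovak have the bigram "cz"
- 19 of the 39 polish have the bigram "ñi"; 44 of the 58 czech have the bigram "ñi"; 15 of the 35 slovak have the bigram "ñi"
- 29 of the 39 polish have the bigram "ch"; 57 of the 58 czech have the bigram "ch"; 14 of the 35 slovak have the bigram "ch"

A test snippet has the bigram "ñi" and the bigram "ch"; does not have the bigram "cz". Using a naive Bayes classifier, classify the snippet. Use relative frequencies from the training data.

czech

polish: (39/132) × (8/39) × (19/39) × (29/39) ≈ 0.0219553
czech: (58/132) × (22/58) × (44/58) × (57/58) ≈ 0.124257
slovak: (35/132) × (11/35) × (15/35) × (14/35) ≈ 0.0142857
Highest score → czech.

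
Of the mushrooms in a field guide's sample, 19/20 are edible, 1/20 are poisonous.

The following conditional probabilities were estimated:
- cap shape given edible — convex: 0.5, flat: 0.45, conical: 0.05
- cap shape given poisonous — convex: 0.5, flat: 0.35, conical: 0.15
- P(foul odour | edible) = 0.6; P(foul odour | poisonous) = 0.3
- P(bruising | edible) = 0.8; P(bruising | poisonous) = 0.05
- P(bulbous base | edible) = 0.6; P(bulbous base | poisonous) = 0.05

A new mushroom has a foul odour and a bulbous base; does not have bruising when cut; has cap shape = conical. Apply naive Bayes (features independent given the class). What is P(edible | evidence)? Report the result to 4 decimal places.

edible: 0.95 × 0.05 × 0.6 × (1−0.8) × 0.6 = 0.00342
poisonous: 0.05 × 0.15 × 0.3 × (1−0.05) × 0.05 = 0.000106875
P(edible | x) = 0.00342 / 0.003526875 ≈ 0.9697

0.9697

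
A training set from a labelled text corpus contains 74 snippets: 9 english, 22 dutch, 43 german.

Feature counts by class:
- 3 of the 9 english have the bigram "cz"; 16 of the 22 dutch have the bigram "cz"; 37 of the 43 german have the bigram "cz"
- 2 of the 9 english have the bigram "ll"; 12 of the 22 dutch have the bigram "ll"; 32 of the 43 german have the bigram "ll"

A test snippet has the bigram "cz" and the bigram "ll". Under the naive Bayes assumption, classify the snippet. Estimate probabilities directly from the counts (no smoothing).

german

english: (9/74) × (3/9) × (2/9) ≈ 0.00900901
dutch: (22/74) × (16/22) × (12/22) ≈ 0.117936
german: (43/74) × (37/43) × (32/43) ≈ 0.372093
Highest score → german.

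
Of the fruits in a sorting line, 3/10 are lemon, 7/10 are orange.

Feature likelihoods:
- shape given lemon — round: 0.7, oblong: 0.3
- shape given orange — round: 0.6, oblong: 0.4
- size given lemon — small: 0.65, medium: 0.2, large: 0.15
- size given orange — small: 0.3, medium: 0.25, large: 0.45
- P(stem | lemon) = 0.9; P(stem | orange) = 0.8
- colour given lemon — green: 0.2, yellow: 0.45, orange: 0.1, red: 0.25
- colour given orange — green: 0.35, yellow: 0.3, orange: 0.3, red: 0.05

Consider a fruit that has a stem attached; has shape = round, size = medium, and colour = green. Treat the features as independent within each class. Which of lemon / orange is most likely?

orange

lemon: 0.3 × 0.7 × 0.2 × 0.9 × 0.2 = 0.00756
orange: 0.7 × 0.6 × 0.25 × 0.8 × 0.35 = 0.0294
Highest score → orange.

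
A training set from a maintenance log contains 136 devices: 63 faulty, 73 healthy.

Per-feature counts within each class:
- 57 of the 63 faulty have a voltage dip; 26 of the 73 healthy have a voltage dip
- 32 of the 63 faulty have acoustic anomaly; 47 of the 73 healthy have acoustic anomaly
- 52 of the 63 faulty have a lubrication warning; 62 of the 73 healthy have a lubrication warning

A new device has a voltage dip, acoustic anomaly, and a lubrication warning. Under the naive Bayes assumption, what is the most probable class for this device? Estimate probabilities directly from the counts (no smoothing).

faulty

faulty: (63/136) × (57/63) × (32/63) × (52/63) ≈ 0.175715
healthy: (73/136) × (26/73) × (47/73) × (62/73) ≈ 0.104539
Highest score → faulty.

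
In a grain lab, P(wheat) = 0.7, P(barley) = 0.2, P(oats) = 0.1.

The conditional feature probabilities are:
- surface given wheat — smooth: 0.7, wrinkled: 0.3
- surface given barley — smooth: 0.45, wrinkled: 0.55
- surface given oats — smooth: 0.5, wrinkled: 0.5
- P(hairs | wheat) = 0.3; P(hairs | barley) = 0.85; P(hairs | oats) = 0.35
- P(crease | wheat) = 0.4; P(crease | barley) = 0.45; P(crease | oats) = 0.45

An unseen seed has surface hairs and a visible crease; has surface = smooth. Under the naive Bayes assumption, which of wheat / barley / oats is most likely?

wheat: 0.7 × 0.7 × 0.3 × 0.4 = 0.0588
barley: 0.2 × 0.45 × 0.85 × 0.45 = 0.034425
oats: 0.1 × 0.5 × 0.35 × 0.45 = 0.007875
Highest score → wheat.

wheat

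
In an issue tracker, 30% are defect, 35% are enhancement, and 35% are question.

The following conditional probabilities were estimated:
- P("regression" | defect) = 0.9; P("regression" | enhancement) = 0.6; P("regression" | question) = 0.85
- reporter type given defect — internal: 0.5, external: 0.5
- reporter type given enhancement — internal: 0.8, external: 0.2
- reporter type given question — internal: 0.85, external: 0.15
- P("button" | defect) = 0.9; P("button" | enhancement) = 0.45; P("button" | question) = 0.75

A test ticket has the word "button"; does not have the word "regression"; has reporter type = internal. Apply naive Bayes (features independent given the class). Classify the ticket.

defect: 0.3 × (1−0.9) × 0.5 × 0.9 = 0.0135
enhancement: 0.35 × (1−0.6) × 0.8 × 0.45 = 0.0504
question: 0.35 × (1−0.85) × 0.85 × 0.75 = 0.03346875
Highest score → enhancement.

enhancement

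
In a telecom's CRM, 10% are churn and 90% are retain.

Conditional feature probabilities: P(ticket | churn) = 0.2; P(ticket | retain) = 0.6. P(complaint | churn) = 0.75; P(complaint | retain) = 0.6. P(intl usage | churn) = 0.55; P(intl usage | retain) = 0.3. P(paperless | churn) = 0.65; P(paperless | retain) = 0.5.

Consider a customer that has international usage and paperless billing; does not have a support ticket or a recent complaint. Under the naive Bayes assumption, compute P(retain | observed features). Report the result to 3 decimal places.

0.751

churn: 0.1 × (1−0.2) × (1−0.75) × 0.55 × 0.65 = 0.00715
retain: 0.9 × (1−0.6) × (1−0.6) × 0.3 × 0.5 = 0.0216
P(retain | x) = 0.0216 / 0.02875 ≈ 0.751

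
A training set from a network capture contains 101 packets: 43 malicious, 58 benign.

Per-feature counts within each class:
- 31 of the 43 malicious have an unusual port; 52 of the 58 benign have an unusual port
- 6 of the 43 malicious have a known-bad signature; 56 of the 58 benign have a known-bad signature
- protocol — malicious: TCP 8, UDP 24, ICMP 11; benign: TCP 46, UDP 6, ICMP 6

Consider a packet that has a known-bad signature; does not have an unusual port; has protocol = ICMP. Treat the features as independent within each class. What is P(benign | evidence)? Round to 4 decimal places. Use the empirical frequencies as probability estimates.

0.5832

malicious: (43/101) × (12/43) × (6/43) × (11/43) ≈ 0.00424099
benign: (58/101) × (6/58) × (56/58) × (6/58) ≈ 0.00593353
P(benign | x) = 0.00593353 / 0.01017452 ≈ 0.5832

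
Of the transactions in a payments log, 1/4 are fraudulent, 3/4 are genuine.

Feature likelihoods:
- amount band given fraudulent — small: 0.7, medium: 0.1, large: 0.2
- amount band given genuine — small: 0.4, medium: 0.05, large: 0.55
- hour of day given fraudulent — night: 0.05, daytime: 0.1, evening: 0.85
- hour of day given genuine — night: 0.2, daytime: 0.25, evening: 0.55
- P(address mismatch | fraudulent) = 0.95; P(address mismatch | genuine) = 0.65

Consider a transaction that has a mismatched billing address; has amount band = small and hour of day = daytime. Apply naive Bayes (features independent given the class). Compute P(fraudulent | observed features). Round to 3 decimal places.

fraudulent: 0.25 × 0.7 × 0.1 × 0.95 = 0.016625
genuine: 0.75 × 0.4 × 0.25 × 0.65 = 0.04875
P(fraudulent | x) = 0.016625 / 0.065375 ≈ 0.254

0.254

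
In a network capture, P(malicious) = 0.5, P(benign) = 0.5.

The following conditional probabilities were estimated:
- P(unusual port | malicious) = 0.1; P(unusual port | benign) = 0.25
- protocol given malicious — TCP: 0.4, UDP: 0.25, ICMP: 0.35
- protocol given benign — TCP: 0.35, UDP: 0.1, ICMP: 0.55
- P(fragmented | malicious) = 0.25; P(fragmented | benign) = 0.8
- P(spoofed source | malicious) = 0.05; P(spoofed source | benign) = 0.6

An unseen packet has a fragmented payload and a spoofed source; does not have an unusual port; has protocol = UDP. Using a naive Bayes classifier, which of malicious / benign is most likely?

benign

malicious: 0.5 × (1−0.1) × 0.25 × 0.25 × 0.05 = 0.00140625
benign: 0.5 × (1−0.25) × 0.1 × 0.8 × 0.6 = 0.018
Highest score → benign.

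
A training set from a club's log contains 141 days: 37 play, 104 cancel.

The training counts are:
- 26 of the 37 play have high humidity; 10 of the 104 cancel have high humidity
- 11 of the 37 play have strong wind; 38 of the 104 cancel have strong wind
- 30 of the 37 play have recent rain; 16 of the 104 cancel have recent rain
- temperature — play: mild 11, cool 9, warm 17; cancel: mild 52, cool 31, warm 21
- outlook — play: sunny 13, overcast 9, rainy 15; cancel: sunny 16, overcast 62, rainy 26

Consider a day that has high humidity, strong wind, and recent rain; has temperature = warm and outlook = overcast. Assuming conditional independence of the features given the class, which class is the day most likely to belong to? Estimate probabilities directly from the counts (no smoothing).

play

play: (37/141) × (26/37) × (11/37) × (30/37) × (17/37) × (9/37) ≈ 0.00496767
cancel: (104/141) × (10/104) × (38/104) × (16/104) × (21/104) × (62/104) ≈ 0.000479913
Highest score → play.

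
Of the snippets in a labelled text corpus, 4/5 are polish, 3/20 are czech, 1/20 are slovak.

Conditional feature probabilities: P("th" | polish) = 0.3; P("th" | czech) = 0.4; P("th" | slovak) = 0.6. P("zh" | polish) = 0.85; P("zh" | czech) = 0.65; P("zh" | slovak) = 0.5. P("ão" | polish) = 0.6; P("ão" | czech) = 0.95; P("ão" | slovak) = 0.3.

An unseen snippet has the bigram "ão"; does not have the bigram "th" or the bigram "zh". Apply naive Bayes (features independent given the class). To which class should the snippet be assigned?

polish: 0.8 × (1−0.3) × (1−0.85) × 0.6 = 0.0504
czech: 0.15 × (1−0.4) × (1−0.65) × 0.95 = 0.029925
slovak: 0.05 × (1−0.6) × (1−0.5) × 0.3 = 0.003
Highest score → polish.

polish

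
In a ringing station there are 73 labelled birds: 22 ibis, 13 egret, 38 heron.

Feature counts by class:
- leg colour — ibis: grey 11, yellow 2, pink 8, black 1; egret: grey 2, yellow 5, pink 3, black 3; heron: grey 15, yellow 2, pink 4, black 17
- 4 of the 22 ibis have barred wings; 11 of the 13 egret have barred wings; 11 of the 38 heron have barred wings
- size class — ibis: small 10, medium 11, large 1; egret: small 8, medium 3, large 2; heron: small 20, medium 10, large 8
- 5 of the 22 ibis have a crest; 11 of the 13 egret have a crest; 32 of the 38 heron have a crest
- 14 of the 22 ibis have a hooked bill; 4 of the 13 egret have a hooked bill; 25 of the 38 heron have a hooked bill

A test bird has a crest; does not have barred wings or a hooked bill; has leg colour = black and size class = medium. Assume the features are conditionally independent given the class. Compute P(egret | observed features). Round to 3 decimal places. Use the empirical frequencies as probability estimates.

ibis: (22/73) × (1/22) × (18/22) × (11/22) × (5/22) × (8/22) ≈ 0.000463139
egret: (13/73) × (3/13) × (2/13) × (3/13) × (11/13) × (9/13) ≈ 0.000854696
heron: (38/73) × (17/38) × (27/38) × (10/38) × (32/38) × (13/38) ≈ 0.0125444
P(egret | x) = 0.000854696 / 0.013862235 ≈ 0.062

0.062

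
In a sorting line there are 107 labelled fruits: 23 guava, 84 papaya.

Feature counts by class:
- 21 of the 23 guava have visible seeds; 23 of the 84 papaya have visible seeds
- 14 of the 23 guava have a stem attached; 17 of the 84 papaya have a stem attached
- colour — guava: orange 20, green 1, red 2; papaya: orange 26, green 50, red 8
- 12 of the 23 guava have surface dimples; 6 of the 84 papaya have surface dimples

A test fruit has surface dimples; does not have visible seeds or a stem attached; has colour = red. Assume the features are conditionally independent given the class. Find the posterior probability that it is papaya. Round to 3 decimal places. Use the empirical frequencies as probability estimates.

guava: (23/107) × (2/23) × (9/23) × (2/23) × (12/23) ≈ 0.000331831
papaya: (84/107) × (61/84) × (67/84) × (8/84) × (6/84) ≈ 0.00309332
P(papaya | x) = 0.00309332 / 0.003425151 ≈ 0.903

0.903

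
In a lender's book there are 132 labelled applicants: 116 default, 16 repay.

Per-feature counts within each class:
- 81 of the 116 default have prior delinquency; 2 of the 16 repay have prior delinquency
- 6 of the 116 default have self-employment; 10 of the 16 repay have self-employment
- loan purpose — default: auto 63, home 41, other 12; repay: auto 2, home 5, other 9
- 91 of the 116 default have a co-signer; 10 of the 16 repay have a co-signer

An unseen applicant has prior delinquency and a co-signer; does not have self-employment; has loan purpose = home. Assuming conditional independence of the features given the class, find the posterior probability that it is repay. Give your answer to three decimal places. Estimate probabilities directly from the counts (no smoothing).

default: (116/132) × (81/116) × (110/116) × (41/116) × (91/116) ≈ 0.161345
repay: (16/132) × (2/16) × (6/16) × (5/16) × (10/16) ≈ 0.00110973
P(repay | x) = 0.00110973 / 0.16245473 ≈ 0.007

0.007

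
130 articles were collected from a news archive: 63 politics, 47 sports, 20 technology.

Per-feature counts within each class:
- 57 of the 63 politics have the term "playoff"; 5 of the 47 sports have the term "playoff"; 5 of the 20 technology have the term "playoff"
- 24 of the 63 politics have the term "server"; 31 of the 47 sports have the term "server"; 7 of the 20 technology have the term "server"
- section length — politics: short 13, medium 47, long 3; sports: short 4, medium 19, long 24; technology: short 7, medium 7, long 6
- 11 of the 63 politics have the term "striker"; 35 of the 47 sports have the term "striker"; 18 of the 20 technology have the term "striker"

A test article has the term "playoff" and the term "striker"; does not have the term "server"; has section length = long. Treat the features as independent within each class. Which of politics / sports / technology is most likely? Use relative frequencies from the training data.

politics: (63/130) × (57/63) × (39/63) × (3/63) × (11/63) ≈ 0.00225678
sports: (47/130) × (5/47) × (16/47) × (24/47) × (35/47) ≈ 0.00497889
technology: (20/130) × (5/20) × (13/20) × (6/20) × (18/20) = 0.00675
Highest score → technology.

technology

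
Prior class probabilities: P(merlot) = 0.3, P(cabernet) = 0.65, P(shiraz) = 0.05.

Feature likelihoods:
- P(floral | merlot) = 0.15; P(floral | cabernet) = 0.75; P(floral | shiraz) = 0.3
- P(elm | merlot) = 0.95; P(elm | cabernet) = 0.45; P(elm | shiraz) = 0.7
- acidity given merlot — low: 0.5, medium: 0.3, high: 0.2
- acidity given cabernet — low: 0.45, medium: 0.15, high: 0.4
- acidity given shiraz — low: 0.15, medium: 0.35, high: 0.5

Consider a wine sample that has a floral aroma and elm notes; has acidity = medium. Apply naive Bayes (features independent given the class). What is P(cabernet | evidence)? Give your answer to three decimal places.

0.666

merlot: 0.3 × 0.15 × 0.95 × 0.3 = 0.012825
cabernet: 0.65 × 0.75 × 0.45 × 0.15 = 0.03290625
shiraz: 0.05 × 0.3 × 0.7 × 0.35 = 0.003675
P(cabernet | x) = 0.03290625 / 0.04940625 ≈ 0.666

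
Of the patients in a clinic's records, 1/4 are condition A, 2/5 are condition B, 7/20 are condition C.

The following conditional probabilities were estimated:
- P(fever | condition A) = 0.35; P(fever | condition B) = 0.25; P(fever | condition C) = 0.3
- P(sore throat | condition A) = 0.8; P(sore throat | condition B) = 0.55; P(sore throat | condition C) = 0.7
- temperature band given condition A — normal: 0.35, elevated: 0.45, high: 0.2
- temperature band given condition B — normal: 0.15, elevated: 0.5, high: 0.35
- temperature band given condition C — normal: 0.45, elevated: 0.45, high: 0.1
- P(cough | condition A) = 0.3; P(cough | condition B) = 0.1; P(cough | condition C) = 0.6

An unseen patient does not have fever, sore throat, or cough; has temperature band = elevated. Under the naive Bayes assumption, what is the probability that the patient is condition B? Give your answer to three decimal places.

0.721

condition A: 0.25 × (1−0.35) × (1−0.8) × 0.45 × (1−0.3) = 0.0102375
condition B: 0.4 × (1−0.25) × (1−0.55) × 0.5 × (1−0.1) = 0.06075
condition C: 0.35 × (1−0.3) × (1−0.7) × 0.45 × (1−0.6) = 0.01323
P(condition B | x) = 0.06075 / 0.0842175 ≈ 0.721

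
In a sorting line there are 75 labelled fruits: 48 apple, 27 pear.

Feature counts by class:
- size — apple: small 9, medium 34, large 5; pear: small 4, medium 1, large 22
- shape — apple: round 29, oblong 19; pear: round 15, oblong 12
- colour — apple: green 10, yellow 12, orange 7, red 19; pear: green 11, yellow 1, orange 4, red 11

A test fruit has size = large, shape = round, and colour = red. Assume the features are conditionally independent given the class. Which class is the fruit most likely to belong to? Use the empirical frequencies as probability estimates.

apple: (48/75) × (5/48) × (29/48) × (19/48) ≈ 0.0159433
pear: (27/75) × (22/27) × (15/27) × (11/27) ≈ 0.0663923
Highest score → pear.

pear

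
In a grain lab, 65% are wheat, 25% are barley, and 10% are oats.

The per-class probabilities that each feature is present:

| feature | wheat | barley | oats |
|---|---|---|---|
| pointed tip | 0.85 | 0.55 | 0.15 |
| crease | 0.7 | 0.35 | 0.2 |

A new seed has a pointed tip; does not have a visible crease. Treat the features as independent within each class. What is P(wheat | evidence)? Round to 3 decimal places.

0.620

wheat: 0.65 × 0.85 × (1−0.7) = 0.16575
barley: 0.25 × 0.55 × (1−0.35) = 0.089375
oats: 0.1 × 0.15 × (1−0.2) = 0.012
P(wheat | x) = 0.16575 / 0.267125 ≈ 0.620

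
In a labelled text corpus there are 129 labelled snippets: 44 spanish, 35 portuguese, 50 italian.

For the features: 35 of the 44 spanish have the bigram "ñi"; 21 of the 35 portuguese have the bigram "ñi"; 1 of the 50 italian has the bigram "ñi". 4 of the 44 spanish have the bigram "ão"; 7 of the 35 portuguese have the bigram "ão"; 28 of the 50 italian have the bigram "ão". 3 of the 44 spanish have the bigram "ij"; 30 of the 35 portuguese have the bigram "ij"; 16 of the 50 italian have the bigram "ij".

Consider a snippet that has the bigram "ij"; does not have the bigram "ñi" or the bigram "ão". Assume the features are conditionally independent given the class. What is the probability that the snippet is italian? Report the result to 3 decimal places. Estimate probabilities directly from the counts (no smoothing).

spanish: (44/129) × (9/44) × (40/44) × (3/44) ≈ 0.00432443
portuguese: (35/129) × (14/35) × (28/35) × (30/35) ≈ 0.0744186
italian: (50/129) × (49/50) × (22/50) × (16/50) ≈ 0.0534822
P(italian | x) = 0.0534822 / 0.13222523 ≈ 0.404

0.404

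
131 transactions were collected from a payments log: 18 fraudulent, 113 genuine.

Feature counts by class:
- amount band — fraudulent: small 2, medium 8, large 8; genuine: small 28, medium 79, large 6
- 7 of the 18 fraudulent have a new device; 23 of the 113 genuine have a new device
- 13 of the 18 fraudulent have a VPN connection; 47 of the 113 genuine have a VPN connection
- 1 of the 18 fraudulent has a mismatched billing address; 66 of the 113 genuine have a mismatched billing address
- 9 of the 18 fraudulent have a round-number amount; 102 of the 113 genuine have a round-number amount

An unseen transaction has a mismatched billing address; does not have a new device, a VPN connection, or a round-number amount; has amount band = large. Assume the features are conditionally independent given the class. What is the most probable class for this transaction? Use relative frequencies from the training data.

genuine

fraudulent: (18/131) × (8/18) × (11/18) × (5/18) × (1/18) × (9/18) ≈ 0.000287961
genuine: (113/131) × (6/113) × (90/113) × (66/113) × (66/113) × (11/113) ≈ 0.0012114
Highest score → genuine.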